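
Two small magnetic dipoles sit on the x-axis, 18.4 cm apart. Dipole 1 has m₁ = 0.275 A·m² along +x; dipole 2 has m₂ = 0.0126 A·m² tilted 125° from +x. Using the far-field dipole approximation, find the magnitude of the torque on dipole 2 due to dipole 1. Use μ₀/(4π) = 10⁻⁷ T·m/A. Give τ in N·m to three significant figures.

τ ≈ 9.11×10⁻⁸ N·m

Dipole B is on the axis of dipole A, so B₁ there is axial: B₁ = (μ₀/4π)·2m₁/r³ along +x.
B₁ = 2(10⁻⁷)(0.275)/(0.184)³ = 8.829×10⁻⁶ T.
τ = m₂ B₁ sinθ.
τ = (0.0126)(8.829×10⁻⁶)·sin125° = 9.113×10⁻⁸ N·m.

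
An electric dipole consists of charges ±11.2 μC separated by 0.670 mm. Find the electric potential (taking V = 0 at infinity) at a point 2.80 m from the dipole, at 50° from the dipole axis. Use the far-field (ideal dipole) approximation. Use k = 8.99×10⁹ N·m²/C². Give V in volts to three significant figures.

V ≈ 5.53 V

Dipole moment p = qd = (1.12×10⁻⁵ C)(6.70×10⁻⁴ m) = 7.504×10⁻⁹ C·m.
The dipole potential is V = kp cosθ / r².
V = (8.99×10⁹)(7.504×10⁻⁹)·cos50° / (2.80)² = 5.531 V.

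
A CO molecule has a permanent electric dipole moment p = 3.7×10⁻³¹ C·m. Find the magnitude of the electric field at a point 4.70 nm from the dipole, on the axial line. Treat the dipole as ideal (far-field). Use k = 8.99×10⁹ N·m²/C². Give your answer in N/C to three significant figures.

E ≈ 6.41×10⁴ N/C

On the dipole axis E = 2kp/r³.
E = 2·(8.99×10⁹)(3.70×10⁻³¹) / (4.70×10⁻⁹)³ = 6.408×10⁴ N/C.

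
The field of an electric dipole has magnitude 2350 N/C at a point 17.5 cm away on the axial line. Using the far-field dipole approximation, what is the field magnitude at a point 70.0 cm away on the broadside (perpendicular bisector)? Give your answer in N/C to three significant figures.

Dipole fields scale as 1/r³ in the far field.
The axial field is twice the equatorial field at the same r, so the geometry factor is 1/2.
E₂ = E₁ · (1/2) · (r₁/r₂)³ = 2350 · 0.5 · (17.5/70.0)³.
(r₁/r₂)³ = (0.25)³ = 0.01562.
E₂ ≈ 18.36 N/C.

E ≈ 18.4 N/C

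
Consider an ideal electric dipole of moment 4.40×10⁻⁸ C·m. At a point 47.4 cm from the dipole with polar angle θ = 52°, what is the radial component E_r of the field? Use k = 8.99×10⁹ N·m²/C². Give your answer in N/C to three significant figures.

E_r ≈ 4570 N/C

For a dipole, E_r = (2kp cosθ)/r³.
kp/r³ = (8.99×10⁹)(4.40×10⁻⁸)/(0.474)³ = 3714 N/C.
E_r = 2·3714·cos52° = 4574 N/C.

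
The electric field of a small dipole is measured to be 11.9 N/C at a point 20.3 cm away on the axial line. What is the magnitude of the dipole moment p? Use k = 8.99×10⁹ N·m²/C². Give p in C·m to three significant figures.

On axis E = 2kp/r³, so p = Er³/(2k).
p = (11.9)·(0.203)³ / (2·8.99×10⁹) = 5.537×10⁻¹² C·m.

p ≈ 5.54×10⁻¹² C·m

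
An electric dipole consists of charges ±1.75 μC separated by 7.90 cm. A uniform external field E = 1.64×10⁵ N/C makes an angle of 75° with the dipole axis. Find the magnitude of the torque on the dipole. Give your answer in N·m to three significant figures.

τ ≈ 0.0219 N·m

Dipole moment p = qd = (1.75×10⁻⁶ C)(0.0790 m) = 1.383×10⁻⁷ C·m.
Torque on an electric dipole: τ = pE sinθ.
τ = (1.383×10⁻⁷)(1.64×10⁵)·sin75° = 0.02191 N·m.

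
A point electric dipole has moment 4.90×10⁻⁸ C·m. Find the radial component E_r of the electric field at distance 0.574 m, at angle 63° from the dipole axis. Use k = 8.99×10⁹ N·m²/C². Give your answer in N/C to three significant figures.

E_r ≈ 2110 N/C

For a dipole, E_r = (2kp cosθ)/r³.
kp/r³ = (8.99×10⁹)(4.90×10⁻⁸)/(0.574)³ = 2329 N/C.
E_r = 2·2329·cos63° = 2115 N/C.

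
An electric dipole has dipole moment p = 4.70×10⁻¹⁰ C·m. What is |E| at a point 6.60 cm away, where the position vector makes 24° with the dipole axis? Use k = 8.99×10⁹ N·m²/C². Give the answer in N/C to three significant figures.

E ≈ 2.75×10⁴ N/C

At angle θ the dipole field magnitude is E = (kp/r³)·√(1 + 3cos²θ).
kp/r³ = (8.99×10⁹)(4.70×10⁻¹⁰) / (0.0660)³ = 1.470×10⁴ N/C.
√(1 + 3cos²24°) = √(1 + 3·0.8346) = √3.5037 ≈ 1.8718.
E ≈ 1.470×10⁴ × 1.872 = 2.751×10⁴ N/C.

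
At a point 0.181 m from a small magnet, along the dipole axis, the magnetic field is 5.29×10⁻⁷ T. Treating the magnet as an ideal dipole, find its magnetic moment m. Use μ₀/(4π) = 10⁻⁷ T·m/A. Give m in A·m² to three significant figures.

m ≈ 0.0157 A·m²

On axis B = (μ₀/4π)·2m/r³, so m = Br³·4π/(μ₀·2).
m = (5.29×10⁻⁷)·(0.181)³ / (2·10⁻⁷) = 0.01568 A·m².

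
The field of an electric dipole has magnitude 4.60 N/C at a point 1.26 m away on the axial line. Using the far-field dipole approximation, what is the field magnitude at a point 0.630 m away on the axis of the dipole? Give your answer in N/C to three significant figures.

Dipole fields scale as 1/r³ in the far field; the geometry is the same at both points.
E₂ = E₁ · (r₁/r₂)³ = 4.60 · (1.26/0.630)³.
(r₁/r₂)³ = (2)³ = 8.
E₂ ≈ 36.80 N/C.

E ≈ 36.8 N/C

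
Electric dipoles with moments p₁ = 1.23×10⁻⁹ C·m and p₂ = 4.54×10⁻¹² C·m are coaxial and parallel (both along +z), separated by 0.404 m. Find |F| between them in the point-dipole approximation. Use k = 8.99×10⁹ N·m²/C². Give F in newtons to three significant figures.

F ≈ 1.13×10⁻⁸ N

On-axis field of dipole 1 at distance r: E = 2kp₁/r³. Force on dipole 2 is F = p₂·dE/dr (gradient along axis).
dE/dr = −6kp₁/r⁴, so |F| = 6kp₁p₂/r⁴ (attractive for aligned moments).
F = 6(8.99×10⁹)(1.23×10⁻⁹)(4.54×10⁻¹²)/(0.404)⁴ = 1.131×10⁻⁸ N.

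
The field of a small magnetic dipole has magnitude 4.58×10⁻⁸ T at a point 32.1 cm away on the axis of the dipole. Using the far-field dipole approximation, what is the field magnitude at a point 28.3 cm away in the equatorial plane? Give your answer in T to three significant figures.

B ≈ 3.34×10⁻⁸ T

Dipole fields scale as 1/r³ in the far field.
The axial field is twice the equatorial field at the same r, so the geometry factor is 1/2.
B₂ = B₁ · (1/2) · (r₁/r₂)³ = 4.58×10⁻⁸ · 0.5 · (32.1/28.3)³.
(r₁/r₂)³ = (1.134)³ = 1.459.
B₂ ≈ 3.342×10⁻⁸ T.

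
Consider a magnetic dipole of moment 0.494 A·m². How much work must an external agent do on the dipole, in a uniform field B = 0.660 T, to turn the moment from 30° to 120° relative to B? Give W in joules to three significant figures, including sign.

W_ext = ΔU = −mB cosθ₂ + mB cosθ₁ = mB(cosθ₁ − cosθ₂).
W = (0.494)(0.660)·(cos30° − cos120°) = (0.3260)·(+1.3660) = 0.4454 J.

W ≈ 0.445 J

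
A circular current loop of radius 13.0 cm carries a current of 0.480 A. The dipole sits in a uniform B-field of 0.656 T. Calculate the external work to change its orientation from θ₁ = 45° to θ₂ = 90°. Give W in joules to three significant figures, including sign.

W ≈ 0.0118 J

Magnetic moment m = IA = Iπa² = (0.480)·π·(0.130)² = 0.02548 A·m².
W_ext = ΔU = −mB cosθ₂ + mB cosθ₁ = mB(cosθ₁ − cosθ₂).
W = (0.02548)(0.656)·(cos45° − cos90°) = (0.01671)·(+0.7071) = 0.01182 J.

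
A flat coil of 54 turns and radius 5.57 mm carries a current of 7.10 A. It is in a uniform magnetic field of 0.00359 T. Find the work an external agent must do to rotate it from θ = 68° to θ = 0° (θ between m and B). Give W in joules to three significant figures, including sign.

W ≈ -8.39×10⁻⁵ J

m = NIA = NIπa² = 54·(7.10)·π·(0.00557)² = 0.03737 A·m².
W_ext = ΔU = −mB cosθ₂ + mB cosθ₁ = mB(cosθ₁ − cosθ₂).
W = (0.03737)(0.00359)·(cos68° − cos0°) = (1.342×10⁻⁴)·(-0.6254) = -8.390×10⁻⁵ J.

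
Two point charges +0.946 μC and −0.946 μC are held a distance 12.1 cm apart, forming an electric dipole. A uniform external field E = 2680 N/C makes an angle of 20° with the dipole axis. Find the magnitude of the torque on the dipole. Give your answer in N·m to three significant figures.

τ ≈ 1.05×10⁻⁴ N·m

Dipole moment p = qd = (9.46×10⁻⁷ C)(0.121 m) = 1.145×10⁻⁷ C·m.
Torque on an electric dipole: τ = pE sinθ.
τ = (1.145×10⁻⁷)(2680)·sin20° = 1.050×10⁻⁴ N·m.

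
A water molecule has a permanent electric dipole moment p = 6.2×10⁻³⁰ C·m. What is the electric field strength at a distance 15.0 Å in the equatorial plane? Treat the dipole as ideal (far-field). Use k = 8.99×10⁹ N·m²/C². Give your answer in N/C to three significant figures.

On the perpendicular bisector E = kp/r³ (half the axial value at the same distance).
E = (8.99×10⁹)(6.20×10⁻³⁰) / (1.50×10⁻⁹)³ = 1.651×10⁷ N/C.

E ≈ 1.65×10⁷ N/C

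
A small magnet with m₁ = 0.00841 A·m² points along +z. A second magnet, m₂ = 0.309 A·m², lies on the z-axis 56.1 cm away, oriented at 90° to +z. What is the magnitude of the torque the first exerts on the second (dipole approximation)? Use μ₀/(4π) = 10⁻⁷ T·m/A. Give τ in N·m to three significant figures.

Dipole B is on the axis of dipole A, so B₁ there is axial: B₁ = (μ₀/4π)·2m₁/r³ along +z.
B₁ = 2(10⁻⁷)(0.00841)/(0.561)³ = 9.527×10⁻⁹ T.
τ = m₂ B₁ sinθ.
τ = (0.309)(9.527×10⁻⁹)·sin90° = 2.944×10⁻⁹ N·m.

τ ≈ 2.94×10⁻⁹ N·m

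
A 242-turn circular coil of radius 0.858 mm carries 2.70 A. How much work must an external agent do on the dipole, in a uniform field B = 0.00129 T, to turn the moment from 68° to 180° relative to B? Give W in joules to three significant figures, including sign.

m = NIA = NIπa² = 242·(2.70)·π·(8.58×10⁻⁴)² = 0.001511 A·m².
W_ext = ΔU = −mB cosθ₂ + mB cosθ₁ = mB(cosθ₁ − cosθ₂).
W = (0.001511)(0.00129)·(cos68° − cos180°) = (1.949×10⁻⁶)·(+1.3746) = 2.679×10⁻⁶ J.

W ≈ 2.68×10⁻⁶ J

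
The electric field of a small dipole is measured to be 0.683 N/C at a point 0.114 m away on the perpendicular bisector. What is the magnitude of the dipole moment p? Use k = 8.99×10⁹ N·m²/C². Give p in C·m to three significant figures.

In the equatorial plane E = kp/r³, so p = Er³/(k).
p = (0.683)·(0.114)³ / (8.99×10⁹) = 1.126×10⁻¹³ C·m.

p ≈ 1.13×10⁻¹³ C·m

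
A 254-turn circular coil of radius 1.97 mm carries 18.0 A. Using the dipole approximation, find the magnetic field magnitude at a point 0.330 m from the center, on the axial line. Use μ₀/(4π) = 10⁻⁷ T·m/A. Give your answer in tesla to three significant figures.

B ≈ 3.10×10⁻⁷ T

m = NIA = NIπa² = 254·(18.0)·π·(0.00197)² = 0.05574 A·m².
On axis B = (μ₀/4π)·2m/r³.
B = 2·(10⁻⁷)·(0.05574) / (0.330)³ = 3.102×10⁻⁷ T.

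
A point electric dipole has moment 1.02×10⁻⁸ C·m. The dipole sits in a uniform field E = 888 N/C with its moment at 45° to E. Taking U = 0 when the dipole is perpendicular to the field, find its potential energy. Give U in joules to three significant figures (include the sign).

U ≈ -6.40×10⁻⁶ J

U = −p·E = −pE cosθ.
U = −(1.02×10⁻⁸)(888)·cos45° = -6.405×10⁻⁶ J.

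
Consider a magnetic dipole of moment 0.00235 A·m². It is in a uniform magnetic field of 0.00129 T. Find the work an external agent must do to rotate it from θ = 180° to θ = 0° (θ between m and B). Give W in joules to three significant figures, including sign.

W_ext = ΔU = −mB cosθ₂ + mB cosθ₁ = mB(cosθ₁ − cosθ₂).
W = (0.00235)(0.00129)·(cos180° − cos0°) = (3.032×10⁻⁶)·(-2.0000) = -6.063×10⁻⁶ J.

W ≈ -6.06×10⁻⁶ J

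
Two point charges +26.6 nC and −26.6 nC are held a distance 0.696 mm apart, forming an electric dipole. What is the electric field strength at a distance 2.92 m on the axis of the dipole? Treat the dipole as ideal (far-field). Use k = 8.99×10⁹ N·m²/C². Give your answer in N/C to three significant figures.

E ≈ 0.0134 N/C

Dipole moment p = qd = (2.66×10⁻⁸ C)(6.96×10⁻⁴ m) = 1.851×10⁻¹¹ C·m.
On the dipole axis E = 2kp/r³.
E = 2·(8.99×10⁹)(1.851×10⁻¹¹) / (2.92)³ = 0.01337 N/C.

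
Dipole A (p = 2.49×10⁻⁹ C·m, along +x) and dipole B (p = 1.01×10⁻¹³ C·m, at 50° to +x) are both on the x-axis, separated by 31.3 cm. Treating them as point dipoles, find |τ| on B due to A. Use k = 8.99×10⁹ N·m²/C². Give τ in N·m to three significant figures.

τ ≈ 1.13×10⁻¹⁰ N·m

The second dipole sits on the axis of the first, so the field there is axial: E₁ = 2kp₁/r³ along +x.
E₁ = 2(8.99×10⁹)(2.49×10⁻⁹)/(0.313)³ = 1460 N/C.
Torque on the second dipole: τ = p₂ E₁ sinθ.
τ = (1.01×10⁻¹³)(1460)·sin50° = 1.130×10⁻¹⁰ N·m.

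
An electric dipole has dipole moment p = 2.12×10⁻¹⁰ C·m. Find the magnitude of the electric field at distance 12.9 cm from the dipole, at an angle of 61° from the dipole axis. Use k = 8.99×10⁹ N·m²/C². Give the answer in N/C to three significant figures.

E ≈ 1160 N/C

At angle θ the dipole field magnitude is E = (kp/r³)·√(1 + 3cos²θ).
kp/r³ = (8.99×10⁹)(2.12×10⁻¹⁰) / (0.129)³ = 887.8 N/C.
√(1 + 3cos²61°) = √(1 + 3·0.2350) = √1.7051 ≈ 1.3058.
E ≈ 887.8 × 1.306 = 1159 N/C.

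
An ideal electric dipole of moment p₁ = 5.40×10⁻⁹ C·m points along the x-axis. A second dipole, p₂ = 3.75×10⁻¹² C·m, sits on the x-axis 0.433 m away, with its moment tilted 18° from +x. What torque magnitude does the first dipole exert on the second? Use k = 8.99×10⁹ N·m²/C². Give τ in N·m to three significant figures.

The second dipole sits on the axis of the first, so the field there is axial: E₁ = 2kp₁/r³ along +x.
E₁ = 2(8.99×10⁹)(5.40×10⁻⁹)/(0.433)³ = 1196 N/C.
Torque on the second dipole: τ = p₂ E₁ sinθ.
τ = (3.75×10⁻¹²)(1196)·sin18° = 1.386×10⁻⁹ N·m.

τ ≈ 1.39×10⁻⁹ N·m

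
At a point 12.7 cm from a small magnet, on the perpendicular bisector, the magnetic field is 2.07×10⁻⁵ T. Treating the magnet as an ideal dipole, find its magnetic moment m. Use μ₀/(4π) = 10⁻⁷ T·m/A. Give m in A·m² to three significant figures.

In the equatorial plane B = (μ₀/4π)·m/r³, so m = Br³·4π/(μ₀).
m = (2.07×10⁻⁵)·(0.127)³ / (10⁻⁷) = 0.4240 A·m².

m ≈ 0.424 A·m²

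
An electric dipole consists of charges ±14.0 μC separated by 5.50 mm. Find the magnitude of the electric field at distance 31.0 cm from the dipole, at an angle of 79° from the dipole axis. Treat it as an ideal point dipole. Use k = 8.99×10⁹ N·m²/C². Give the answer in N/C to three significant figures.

E ≈ 2.45×10⁴ N/C

Dipole moment p = qd = (1.40×10⁻⁵ C)(0.00550 m) = 7.70×10⁻⁸ C·m.
At angle θ the dipole field magnitude is E = (kp/r³)·√(1 + 3cos²θ).
kp/r³ = (8.99×10⁹)(7.70×10⁻⁸) / (0.310)³ = 2.324×10⁴ N/C.
√(1 + 3cos²79°) = √(1 + 3·0.0364) = √1.1092 ≈ 1.0532.
E ≈ 2.324×10⁴ × 1.053 = 2.447×10⁴ N/C.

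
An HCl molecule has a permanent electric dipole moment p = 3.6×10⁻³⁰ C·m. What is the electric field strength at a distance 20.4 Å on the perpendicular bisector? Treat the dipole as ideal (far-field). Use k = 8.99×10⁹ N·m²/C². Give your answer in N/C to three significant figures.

On the perpendicular bisector E = kp/r³ (half the axial value at the same distance).
E = (8.99×10⁹)(3.60×10⁻³⁰) / (2.04×10⁻⁹)³ = 3.812×10⁶ N/C.

E ≈ 3.81×10⁶ N/C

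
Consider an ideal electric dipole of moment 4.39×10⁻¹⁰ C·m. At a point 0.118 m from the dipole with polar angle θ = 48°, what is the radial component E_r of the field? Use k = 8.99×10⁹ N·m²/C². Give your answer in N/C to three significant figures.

For a dipole, E_r = (2kp cosθ)/r³.
kp/r³ = (8.99×10⁹)(4.39×10⁻¹⁰)/(0.118)³ = 2402 N/C.
E_r = 2·2402·cos48° = 3215 N/C.

E_r ≈ 3210 N/C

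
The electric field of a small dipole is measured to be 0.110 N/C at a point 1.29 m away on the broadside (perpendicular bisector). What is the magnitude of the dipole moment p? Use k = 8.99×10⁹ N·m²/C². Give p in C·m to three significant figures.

p ≈ 2.63×10⁻¹¹ C·m

In the equatorial plane E = kp/r³, so p = Er³/(k).
p = (0.110)·(1.29)³ / (8.99×10⁹) = 2.627×10⁻¹¹ C·m.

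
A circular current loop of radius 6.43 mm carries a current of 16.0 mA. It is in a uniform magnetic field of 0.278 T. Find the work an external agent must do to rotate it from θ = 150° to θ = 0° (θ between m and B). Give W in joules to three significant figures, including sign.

W ≈ -1.08×10⁻⁶ J

Magnetic moment m = IA = Iπa² = (0.0160)·π·(0.00643)² = 2.078×10⁻⁶ A·m².
W_ext = ΔU = −mB cosθ₂ + mB cosθ₁ = mB(cosθ₁ − cosθ₂).
W = (2.078×10⁻⁶)(0.278)·(cos150° − cos0°) = (5.777×10⁻⁷)·(-1.8660) = -1.078×10⁻⁶ J.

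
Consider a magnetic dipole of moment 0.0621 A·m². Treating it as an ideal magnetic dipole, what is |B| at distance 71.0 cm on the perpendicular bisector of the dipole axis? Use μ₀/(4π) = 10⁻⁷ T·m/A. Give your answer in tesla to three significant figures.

In the equatorial plane B = (μ₀/4π)·m/r³ (half the axial value).
B = (10⁻⁷)·(0.0621) / (0.710)³ = 1.735×10⁻⁸ T.

B ≈ 1.74×10⁻⁸ T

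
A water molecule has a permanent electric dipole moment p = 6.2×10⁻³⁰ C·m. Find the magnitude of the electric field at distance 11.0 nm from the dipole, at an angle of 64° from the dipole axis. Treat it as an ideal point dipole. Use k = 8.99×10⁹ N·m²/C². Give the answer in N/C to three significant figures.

E ≈ 5.26×10⁴ N/C

At angle θ the dipole field magnitude is E = (kp/r³)·√(1 + 3cos²θ).
kp/r³ = (8.99×10⁹)(6.20×10⁻³⁰) / (1.10×10⁻⁸)³ = 4.188×10⁴ N/C.
√(1 + 3cos²64°) = √(1 + 3·0.1922) = √1.5765 ≈ 1.2556.
E ≈ 4.188×10⁴ × 1.256 = 5.258×10⁴ N/C.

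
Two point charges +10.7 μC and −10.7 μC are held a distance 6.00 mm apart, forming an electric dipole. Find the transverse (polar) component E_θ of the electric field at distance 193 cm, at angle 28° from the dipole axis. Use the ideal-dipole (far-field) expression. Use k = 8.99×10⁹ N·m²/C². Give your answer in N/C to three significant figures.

E_θ ≈ 37.7 N/C

Dipole moment p = qd = (1.07×10⁻⁵ C)(0.00600 m) = 6.42×10⁻⁸ C·m.
For a dipole, E_θ = (kp sinθ)/r³.
kp/r³ = (8.99×10⁹)(6.42×10⁻⁸)/(1.93)³ = 80.28 N/C.
E_θ = 80.28·sin28° = 37.69 N/C.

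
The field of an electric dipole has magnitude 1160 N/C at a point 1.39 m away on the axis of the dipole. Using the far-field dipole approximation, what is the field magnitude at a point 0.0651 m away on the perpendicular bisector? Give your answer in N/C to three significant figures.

Dipole fields scale as 1/r³ in the far field.
The axial field is twice the equatorial field at the same r, so the geometry factor is 1/2.
E₂ = E₁ · (1/2) · (r₁/r₂)³ = 1160 · 0.5 · (1.39/0.0651)³.
(r₁/r₂)³ = (21.35)³ = 9734.
E₂ ≈ 5.646×10⁶ N/C.

E ≈ 5.65×10⁶ N/C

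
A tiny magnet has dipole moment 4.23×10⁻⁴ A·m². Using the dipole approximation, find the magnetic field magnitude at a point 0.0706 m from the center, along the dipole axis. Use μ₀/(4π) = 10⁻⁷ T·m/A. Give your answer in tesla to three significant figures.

B ≈ 2.40×10⁻⁷ T

On axis B = (μ₀/4π)·2m/r³.
B = 2·(10⁻⁷)·(4.23×10⁻⁴) / (0.0706)³ = 2.404×10⁻⁷ T.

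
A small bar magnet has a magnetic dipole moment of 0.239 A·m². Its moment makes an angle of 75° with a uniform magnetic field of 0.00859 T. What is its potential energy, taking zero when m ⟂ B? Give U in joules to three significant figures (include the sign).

U = −m·B = −mB cosθ.
U = −(0.239)(0.00859)·cos75° = -5.314×10⁻⁴ J.

U ≈ -5.31×10⁻⁴ J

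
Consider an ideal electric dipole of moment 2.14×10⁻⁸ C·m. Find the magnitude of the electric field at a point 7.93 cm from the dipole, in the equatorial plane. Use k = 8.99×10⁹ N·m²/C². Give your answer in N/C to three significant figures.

In the equatorial plane E = kp/r³.
E = (8.99×10⁹)(2.14×10⁻⁸) / (0.0793)³ = 3.858×10⁵ N/C.

E ≈ 3.86×10⁵ N/C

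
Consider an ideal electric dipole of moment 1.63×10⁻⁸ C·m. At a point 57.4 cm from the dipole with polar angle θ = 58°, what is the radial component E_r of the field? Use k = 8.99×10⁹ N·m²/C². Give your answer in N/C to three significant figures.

For a dipole, E_r = (2kp cosθ)/r³.
kp/r³ = (8.99×10⁹)(1.63×10⁻⁸)/(0.574)³ = 774.8 N/C.
E_r = 2·774.8·cos58° = 821.2 N/C.

E_r ≈ 821 N/C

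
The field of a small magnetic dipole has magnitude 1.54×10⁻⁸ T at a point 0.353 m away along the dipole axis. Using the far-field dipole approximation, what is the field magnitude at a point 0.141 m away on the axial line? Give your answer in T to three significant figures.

B ≈ 2.42×10⁻⁷ T

Dipole fields scale as 1/r³ in the far field; the geometry is the same at both points.
B₂ = B₁ · (r₁/r₂)³ = 1.54×10⁻⁸ · (0.353/0.141)³.
(r₁/r₂)³ = (2.504)³ = 15.69.
B₂ ≈ 2.417×10⁻⁷ T.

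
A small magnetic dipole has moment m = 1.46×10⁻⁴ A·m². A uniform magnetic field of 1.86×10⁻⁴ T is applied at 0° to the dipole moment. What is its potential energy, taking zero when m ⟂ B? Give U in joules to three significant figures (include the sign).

U = −m·B = −mB cosθ.
U = −(1.46×10⁻⁴)(1.86×10⁻⁴)·cos0° = -2.716×10⁻⁸ J.

U ≈ -2.72×10⁻⁸ J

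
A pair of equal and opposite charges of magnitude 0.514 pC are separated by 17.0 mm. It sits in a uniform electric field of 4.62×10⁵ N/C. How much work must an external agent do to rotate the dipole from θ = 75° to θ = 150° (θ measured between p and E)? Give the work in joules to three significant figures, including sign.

W ≈ 4.54×10⁻⁹ J

Dipole moment p = qd = (5.14×10⁻¹³ C)(0.0170 m) = 8.738×10⁻¹⁵ C·m.
W_ext = ΔU = U(θ₂) − U(θ₁) = −pE cosθ₂ − (−pE cosθ₁) = pE(cosθ₁ − cosθ₂).
W = (8.738×10⁻¹⁵)(4.62×10⁵)·(cos75° − cos150°) = (4.037×10⁻⁹)·(+1.1248) = 4.541×10⁻⁹ J.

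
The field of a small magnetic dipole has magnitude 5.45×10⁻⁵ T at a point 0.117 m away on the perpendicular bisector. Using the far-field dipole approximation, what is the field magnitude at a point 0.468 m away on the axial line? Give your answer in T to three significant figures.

Dipole fields scale as 1/r³ in the far field.
The axial field is twice the equatorial field at the same r, so the geometry factor is 2/1.
B₂ = B₁ · (2/1) · (r₁/r₂)³ = 5.45×10⁻⁵ · 2 · (0.117/0.468)³.
(r₁/r₂)³ = (0.25)³ = 0.01562.
B₂ ≈ 1.703×10⁻⁶ T.

B ≈ 1.70×10⁻⁶ T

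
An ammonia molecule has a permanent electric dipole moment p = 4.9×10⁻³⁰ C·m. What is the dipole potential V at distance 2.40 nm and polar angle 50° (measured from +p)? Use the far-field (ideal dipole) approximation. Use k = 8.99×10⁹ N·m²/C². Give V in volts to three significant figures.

V ≈ 0.00492 V

The dipole potential is V = kp cosθ / r².
V = (8.99×10⁹)(4.90×10⁻³⁰)·cos50° / (2.40×10⁻⁹)² = 0.004916 V.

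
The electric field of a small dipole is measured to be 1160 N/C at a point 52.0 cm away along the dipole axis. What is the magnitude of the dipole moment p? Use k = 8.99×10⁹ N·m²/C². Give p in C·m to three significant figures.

p ≈ 9.07×10⁻⁹ C·m

On axis E = 2kp/r³, so p = Er³/(2k).
p = (1160)·(0.520)³ / (2·8.99×10⁹) = 9.071×10⁻⁹ C·m.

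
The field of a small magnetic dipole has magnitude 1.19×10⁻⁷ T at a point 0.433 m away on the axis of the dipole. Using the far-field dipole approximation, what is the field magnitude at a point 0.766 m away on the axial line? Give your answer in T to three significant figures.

B ≈ 2.15×10⁻⁸ T

Dipole fields scale as 1/r³ in the far field; the geometry is the same at both points.
B₂ = B₁ · (r₁/r₂)³ = 1.19×10⁻⁷ · (0.433/0.766)³.
(r₁/r₂)³ = (0.5653)³ = 0.1806.
B₂ ≈ 2.149×10⁻⁸ T.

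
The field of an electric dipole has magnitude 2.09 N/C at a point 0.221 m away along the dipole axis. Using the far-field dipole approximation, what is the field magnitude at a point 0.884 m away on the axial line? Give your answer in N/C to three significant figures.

E ≈ 0.0327 N/C

Dipole fields scale as 1/r³ in the far field; the geometry is the same at both points.
E₂ = E₁ · (r₁/r₂)³ = 2.09 · (0.221/0.884)³.
(r₁/r₂)³ = (0.25)³ = 0.01562.
E₂ ≈ 0.03266 N/C.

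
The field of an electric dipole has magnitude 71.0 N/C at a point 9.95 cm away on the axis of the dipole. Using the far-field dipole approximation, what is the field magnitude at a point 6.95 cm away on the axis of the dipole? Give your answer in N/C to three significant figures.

E ≈ 208 N/C

Dipole fields scale as 1/r³ in the far field; the geometry is the same at both points.
E₂ = E₁ · (r₁/r₂)³ = 71.0 · (9.95/6.95)³.
(r₁/r₂)³ = (1.432)³ = 2.934.
E₂ ≈ 208.3 N/C.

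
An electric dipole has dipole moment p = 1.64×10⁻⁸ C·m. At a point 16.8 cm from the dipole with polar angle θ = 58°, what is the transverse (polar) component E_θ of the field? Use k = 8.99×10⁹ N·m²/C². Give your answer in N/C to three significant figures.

For a dipole, E_θ = (kp sinθ)/r³.
kp/r³ = (8.99×10⁹)(1.64×10⁻⁸)/(0.168)³ = 3.109×10⁴ N/C.
E_θ = 3.109×10⁴·sin58° = 2.637×10⁴ N/C.

E_θ ≈ 2.64×10⁴ N/C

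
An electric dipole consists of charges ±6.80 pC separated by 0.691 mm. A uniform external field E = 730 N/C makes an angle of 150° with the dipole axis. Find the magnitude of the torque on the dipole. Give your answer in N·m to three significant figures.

Dipole moment p = qd = (6.80×10⁻¹² C)(6.91×10⁻⁴ m) = 4.699×10⁻¹⁵ C·m.
Torque on an electric dipole: τ = pE sinθ.
τ = (4.699×10⁻¹⁵)(730)·sin150° = 1.715×10⁻¹² N·m.

τ ≈ 1.72×10⁻¹² N·m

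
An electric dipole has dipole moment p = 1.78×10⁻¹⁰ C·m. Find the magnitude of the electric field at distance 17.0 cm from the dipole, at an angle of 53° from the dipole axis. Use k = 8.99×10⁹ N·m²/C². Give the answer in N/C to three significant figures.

At angle θ the dipole field magnitude is E = (kp/r³)·√(1 + 3cos²θ).
kp/r³ = (8.99×10⁹)(1.78×10⁻¹⁰) / (0.170)³ = 325.7 N/C.
√(1 + 3cos²53°) = √(1 + 3·0.3622) = √2.0865 ≈ 1.4445.
E ≈ 325.7 × 1.444 = 470.5 N/C.

E ≈ 470 N/C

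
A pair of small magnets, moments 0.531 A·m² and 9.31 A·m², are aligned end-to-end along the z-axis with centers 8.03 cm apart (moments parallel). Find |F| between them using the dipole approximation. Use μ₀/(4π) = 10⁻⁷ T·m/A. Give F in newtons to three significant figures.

F ≈ 0.0713 N

On-axis B of dipole 1: B = (μ₀/4π)·2m₁/r³. Force on dipole 2: F = m₂·dB/dr.
dB/dr = −(μ₀/4π)·6m₁/r⁴, so |F| = (μ₀/4π)·6m₁m₂/r⁴.
F = 6(10⁻⁷)(0.531)(9.31)/(0.0803)⁴ = 0.07134 N.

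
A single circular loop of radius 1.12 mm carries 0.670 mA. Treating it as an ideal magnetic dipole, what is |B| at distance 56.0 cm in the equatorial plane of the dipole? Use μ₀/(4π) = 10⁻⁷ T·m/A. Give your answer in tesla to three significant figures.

B ≈ 1.50×10⁻¹⁵ T

Magnetic moment m = IA = Iπa² = (6.70×10⁻⁴)·π·(0.00112)² = 2.64×10⁻⁹ A·m².
In the equatorial plane B = (μ₀/4π)·m/r³ (half the axial value).
B = (10⁻⁷)·(2.64×10⁻⁹) / (0.560)³ = 1.503×10⁻¹⁵ T.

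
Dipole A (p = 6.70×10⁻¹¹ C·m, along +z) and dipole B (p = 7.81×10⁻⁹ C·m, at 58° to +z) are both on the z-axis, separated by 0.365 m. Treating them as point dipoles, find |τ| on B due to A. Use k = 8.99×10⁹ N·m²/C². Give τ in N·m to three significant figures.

The second dipole sits on the axis of the first, so the field there is axial: E₁ = 2kp₁/r³ along +z.
E₁ = 2(8.99×10⁹)(6.70×10⁻¹¹)/(0.365)³ = 24.77 N/C.
Torque on the second dipole: τ = p₂ E₁ sinθ.
τ = (7.81×10⁻⁹)(24.77)·sin58° = 1.641×10⁻⁷ N·m.

τ ≈ 1.64×10⁻⁷ N·m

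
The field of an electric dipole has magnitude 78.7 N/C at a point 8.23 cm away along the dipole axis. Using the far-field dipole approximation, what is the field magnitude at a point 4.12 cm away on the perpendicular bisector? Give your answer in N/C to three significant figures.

Dipole fields scale as 1/r³ in the far field.
The axial field is twice the equatorial field at the same r, so the geometry factor is 1/2.
E₂ = E₁ · (1/2) · (r₁/r₂)³ = 78.7 · 0.5 · (8.23/4.12)³.
(r₁/r₂)³ = (1.998)³ = 7.971.
E₂ ≈ 313.7 N/C.

E ≈ 314 N/C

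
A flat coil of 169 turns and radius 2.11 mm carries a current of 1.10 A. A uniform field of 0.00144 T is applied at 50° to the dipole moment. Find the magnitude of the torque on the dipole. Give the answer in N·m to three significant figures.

m = NIA = NIπa² = 169·(1.10)·π·(0.00211)² = 0.00260 A·m².
Torque on a magnetic dipole: τ = mB sinθ.
τ = (0.00260)(0.00144)·sin50° = 2.868×10⁻⁶ N·m.

τ ≈ 2.87×10⁻⁶ N·m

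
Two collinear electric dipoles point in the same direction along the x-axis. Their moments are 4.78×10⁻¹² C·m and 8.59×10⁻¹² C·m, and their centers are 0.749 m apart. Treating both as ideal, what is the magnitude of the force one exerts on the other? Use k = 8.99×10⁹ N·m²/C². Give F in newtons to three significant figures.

On-axis field of dipole 1 at distance r: E = 2kp₁/r³. Force on dipole 2 is F = p₂·dE/dr (gradient along axis).
dE/dr = −6kp₁/r⁴, so |F| = 6kp₁p₂/r⁴ (attractive for aligned moments).
F = 6(8.99×10⁹)(4.78×10⁻¹²)(8.59×10⁻¹²)/(0.749)⁴ = 7.037×10⁻¹² N.

F ≈ 7.04×10⁻¹² N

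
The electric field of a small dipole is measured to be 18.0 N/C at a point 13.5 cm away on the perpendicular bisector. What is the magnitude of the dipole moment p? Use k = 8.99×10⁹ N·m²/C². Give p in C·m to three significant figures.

p ≈ 4.93×10⁻¹² C·m

In the equatorial plane E = kp/r³, so p = Er³/(k).
p = (18.0)·(0.135)³ / (8.99×10⁹) = 4.926×10⁻¹² C·m.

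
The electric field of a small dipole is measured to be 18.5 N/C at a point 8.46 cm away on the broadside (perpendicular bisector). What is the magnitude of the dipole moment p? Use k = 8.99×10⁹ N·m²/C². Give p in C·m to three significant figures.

In the equatorial plane E = kp/r³, so p = Er³/(k).
p = (18.5)·(0.0846)³ / (8.99×10⁹) = 1.246×10⁻¹² C·m.

p ≈ 1.25×10⁻¹² C·m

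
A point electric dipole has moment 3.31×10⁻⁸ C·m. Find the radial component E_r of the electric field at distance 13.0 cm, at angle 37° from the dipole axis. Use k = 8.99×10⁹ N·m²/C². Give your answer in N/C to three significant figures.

E_r ≈ 2.16×10⁵ N/C

For a dipole, E_r = (2kp cosθ)/r³.
kp/r³ = (8.99×10⁹)(3.31×10⁻⁸)/(0.130)³ = 1.354×10⁵ N/C.
E_r = 2·1.354×10⁵·cos37° = 2.163×10⁵ N/C.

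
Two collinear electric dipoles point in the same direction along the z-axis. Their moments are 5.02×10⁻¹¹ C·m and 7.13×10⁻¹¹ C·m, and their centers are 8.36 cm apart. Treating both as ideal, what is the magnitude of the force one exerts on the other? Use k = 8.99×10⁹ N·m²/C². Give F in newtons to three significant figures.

F ≈ 3.95×10⁻⁶ N

On-axis field of dipole 1 at distance r: E = 2kp₁/r³. Force on dipole 2 is F = p₂·dE/dr (gradient along axis).
dE/dr = −6kp₁/r⁴, so |F| = 6kp₁p₂/r⁴ (attractive for aligned moments).
F = 6(8.99×10⁹)(5.02×10⁻¹¹)(7.13×10⁻¹¹)/(0.0836)⁴ = 3.953×10⁻⁶ N.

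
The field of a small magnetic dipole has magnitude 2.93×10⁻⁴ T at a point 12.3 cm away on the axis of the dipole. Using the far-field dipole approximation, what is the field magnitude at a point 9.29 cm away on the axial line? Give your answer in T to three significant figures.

Dipole fields scale as 1/r³ in the far field; the geometry is the same at both points.
B₂ = B₁ · (r₁/r₂)³ = 2.93×10⁻⁴ · (12.3/9.29)³.
(r₁/r₂)³ = (1.324)³ = 2.321.
B₂ ≈ 6.800×10⁻⁴ T.

B ≈ 6.80×10⁻⁴ T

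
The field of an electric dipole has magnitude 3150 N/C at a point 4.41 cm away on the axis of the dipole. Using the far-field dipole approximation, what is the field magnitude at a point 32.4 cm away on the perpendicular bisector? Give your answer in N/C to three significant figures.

E ≈ 3.97 N/C

Dipole fields scale as 1/r³ in the far field.
The axial field is twice the equatorial field at the same r, so the geometry factor is 1/2.
E₂ = E₁ · (1/2) · (r₁/r₂)³ = 3150 · 0.5 · (4.41/32.4)³.
(r₁/r₂)³ = (0.1361)³ = 0.002522.
E₂ ≈ 3.972 N/C.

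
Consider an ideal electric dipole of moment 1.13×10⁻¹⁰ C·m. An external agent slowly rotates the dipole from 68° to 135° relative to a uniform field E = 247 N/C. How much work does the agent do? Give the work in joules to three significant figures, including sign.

W ≈ 3.02×10⁻⁸ J

W_ext = ΔU = U(θ₂) − U(θ₁) = −pE cosθ₂ − (−pE cosθ₁) = pE(cosθ₁ − cosθ₂).
W = (1.13×10⁻¹⁰)(247)·(cos68° − cos135°) = (2.791×10⁻⁸)·(+1.0817) = 3.019×10⁻⁸ J.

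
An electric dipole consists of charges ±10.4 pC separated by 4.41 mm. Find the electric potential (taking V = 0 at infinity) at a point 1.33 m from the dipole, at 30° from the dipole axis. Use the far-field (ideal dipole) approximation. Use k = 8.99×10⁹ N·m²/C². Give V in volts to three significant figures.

Dipole moment p = qd = (1.04×10⁻¹¹ C)(0.00441 m) = 4.586×10⁻¹⁴ C·m.
The dipole potential is V = kp cosθ / r².
V = (8.99×10⁹)(4.586×10⁻¹⁴)·cos30° / (1.33)² = 2.018×10⁻⁴ V.

V ≈ 2.02×10⁻⁴ V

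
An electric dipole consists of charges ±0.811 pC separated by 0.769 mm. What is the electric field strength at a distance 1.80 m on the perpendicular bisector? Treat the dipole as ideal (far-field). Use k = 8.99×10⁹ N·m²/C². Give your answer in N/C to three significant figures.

E ≈ 9.61×10⁻⁷ N/C

Dipole moment p = qd = (8.11×10⁻¹³ C)(7.69×10⁻⁴ m) = 6.237×10⁻¹⁶ C·m.
In the equatorial plane E = kp/r³.
E = (8.99×10⁹)(6.237×10⁻¹⁶) / (1.80)³ = 9.614×10⁻⁷ N/C.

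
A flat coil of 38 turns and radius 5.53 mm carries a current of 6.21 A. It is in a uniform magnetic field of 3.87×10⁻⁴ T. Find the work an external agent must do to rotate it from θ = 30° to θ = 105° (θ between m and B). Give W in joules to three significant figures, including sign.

m = NIA = NIπa² = 38·(6.21)·π·(0.00553)² = 0.02267 A·m².
W_ext = ΔU = −mB cosθ₂ + mB cosθ₁ = mB(cosθ₁ − cosθ₂).
W = (0.02267)(3.87×10⁻⁴)·(cos30° − cos105°) = (8.773×10⁻⁶)·(+1.1248) = 9.869×10⁻⁶ J.

W ≈ 9.87×10⁻⁶ J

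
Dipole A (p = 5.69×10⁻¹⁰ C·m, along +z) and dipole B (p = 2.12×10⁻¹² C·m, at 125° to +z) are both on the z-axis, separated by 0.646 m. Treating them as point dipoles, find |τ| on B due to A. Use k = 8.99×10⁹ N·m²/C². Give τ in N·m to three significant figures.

The second dipole sits on the axis of the first, so the field there is axial: E₁ = 2kp₁/r³ along +z.
E₁ = 2(8.99×10⁹)(5.69×10⁻¹⁰)/(0.646)³ = 37.95 N/C.
Torque on the second dipole: τ = p₂ E₁ sinθ.
τ = (2.12×10⁻¹²)(37.95)·sin125° = 6.590×10⁻¹¹ N·m.

τ ≈ 6.59×10⁻¹¹ N·m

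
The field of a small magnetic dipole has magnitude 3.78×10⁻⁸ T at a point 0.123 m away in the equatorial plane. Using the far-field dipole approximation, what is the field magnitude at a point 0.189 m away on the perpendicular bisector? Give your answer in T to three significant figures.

Dipole fields scale as 1/r³ in the far field; the geometry is the same at both points.
B₂ = B₁ · (r₁/r₂)³ = 3.78×10⁻⁸ · (0.123/0.189)³.
(r₁/r₂)³ = (0.6508)³ = 0.2756.
B₂ ≈ 1.042×10⁻⁸ T.

B ≈ 1.04×10⁻⁸ T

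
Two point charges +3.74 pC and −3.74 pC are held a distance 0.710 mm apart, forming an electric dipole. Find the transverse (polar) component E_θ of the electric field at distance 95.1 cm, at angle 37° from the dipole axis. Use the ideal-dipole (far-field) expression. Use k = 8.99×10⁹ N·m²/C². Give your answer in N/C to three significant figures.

Dipole moment p = qd = (3.74×10⁻¹² C)(7.10×10⁻⁴ m) = 2.655×10⁻¹⁵ C·m.
For a dipole, E_θ = (kp sinθ)/r³.
kp/r³ = (8.99×10⁹)(2.655×10⁻¹⁵)/(0.951)³ = 2.775×10⁻⁵ N/C.
E_θ = 2.775×10⁻⁵·sin37° = 1.670×10⁻⁵ N/C.

E_θ ≈ 1.67×10⁻⁵ N/C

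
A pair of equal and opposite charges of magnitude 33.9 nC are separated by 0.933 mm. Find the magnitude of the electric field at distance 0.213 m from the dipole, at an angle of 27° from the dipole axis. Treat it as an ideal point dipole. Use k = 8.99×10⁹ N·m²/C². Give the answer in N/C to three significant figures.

Dipole moment p = qd = (3.39×10⁻⁸ C)(9.33×10⁻⁴ m) = 3.163×10⁻¹¹ C·m.
At angle θ the dipole field magnitude is E = (kp/r³)·√(1 + 3cos²θ).
kp/r³ = (8.99×10⁹)(3.163×10⁻¹¹) / (0.213)³ = 29.43 N/C.
√(1 + 3cos²27°) = √(1 + 3·0.7939) = √3.3817 ≈ 1.8389.
E ≈ 29.43 × 1.839 = 54.11 N/C.

E ≈ 54.1 N/C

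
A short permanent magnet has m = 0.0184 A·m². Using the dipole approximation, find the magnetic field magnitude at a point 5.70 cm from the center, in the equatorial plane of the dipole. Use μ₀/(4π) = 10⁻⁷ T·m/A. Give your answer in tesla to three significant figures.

B ≈ 9.94×10⁻⁶ T

In the equatorial plane B = (μ₀/4π)·m/r³ (half the axial value).
B = (10⁻⁷)·(0.0184) / (0.0570)³ = 9.936×10⁻⁶ T.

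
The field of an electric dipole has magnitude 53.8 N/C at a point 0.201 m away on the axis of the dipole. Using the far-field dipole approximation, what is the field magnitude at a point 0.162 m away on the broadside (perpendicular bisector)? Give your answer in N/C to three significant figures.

E ≈ 51.4 N/C

Dipole fields scale as 1/r³ in the far field.
The axial field is twice the equatorial field at the same r, so the geometry factor is 1/2.
E₂ = E₁ · (1/2) · (r₁/r₂)³ = 53.8 · 0.5 · (0.201/0.162)³.
(r₁/r₂)³ = (1.241)³ = 1.91.
E₂ ≈ 51.38 N/C.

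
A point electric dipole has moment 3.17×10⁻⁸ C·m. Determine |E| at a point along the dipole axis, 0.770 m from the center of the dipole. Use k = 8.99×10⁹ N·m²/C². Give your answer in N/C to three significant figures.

On the dipole axis E = 2kp/r³.
E = 2·(8.99×10⁹)(3.17×10⁻⁸) / (0.770)³ = 1248 N/C.

E ≈ 1250 N/C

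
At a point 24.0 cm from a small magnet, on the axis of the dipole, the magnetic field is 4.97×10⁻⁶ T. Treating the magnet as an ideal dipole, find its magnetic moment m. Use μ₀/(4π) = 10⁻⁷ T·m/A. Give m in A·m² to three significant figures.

On axis B = (μ₀/4π)·2m/r³, so m = Br³·4π/(μ₀·2).
m = (4.97×10⁻⁶)·(0.240)³ / (2·10⁻⁷) = 0.3435 A·m².

m ≈ 0.344 A·m²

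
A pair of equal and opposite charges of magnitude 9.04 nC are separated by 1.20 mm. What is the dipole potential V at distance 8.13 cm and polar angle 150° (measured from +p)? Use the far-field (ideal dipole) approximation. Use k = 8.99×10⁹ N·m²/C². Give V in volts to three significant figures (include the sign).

Dipole moment p = qd = (9.04×10⁻⁹ C)(0.00120 m) = 1.085×10⁻¹¹ C·m.
The dipole potential is V = kp cosθ / r².
V = (8.99×10⁹)(1.085×10⁻¹¹)·cos150° / (0.0813)² = -12.78 V.

V ≈ -12.8 V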